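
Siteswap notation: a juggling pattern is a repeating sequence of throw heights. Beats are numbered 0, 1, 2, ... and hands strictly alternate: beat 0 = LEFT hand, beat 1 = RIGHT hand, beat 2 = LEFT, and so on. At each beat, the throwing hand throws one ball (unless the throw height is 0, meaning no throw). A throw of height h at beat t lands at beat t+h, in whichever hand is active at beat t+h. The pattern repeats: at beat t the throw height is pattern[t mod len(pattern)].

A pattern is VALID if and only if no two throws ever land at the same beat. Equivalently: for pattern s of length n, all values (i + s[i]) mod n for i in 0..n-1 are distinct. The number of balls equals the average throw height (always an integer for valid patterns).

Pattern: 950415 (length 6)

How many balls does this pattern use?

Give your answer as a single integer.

Answer: 4

Derivation:
Pattern = [9, 5, 0, 4, 1, 5], length n = 6
  position 0: throw height = 9, running sum = 9
  position 1: throw height = 5, running sum = 14
  position 2: throw height = 0, running sum = 14
  position 3: throw height = 4, running sum = 18
  position 4: throw height = 1, running sum = 19
  position 5: throw height = 5, running sum = 24
Total sum = 24; balls = sum / n = 24 / 6 = 4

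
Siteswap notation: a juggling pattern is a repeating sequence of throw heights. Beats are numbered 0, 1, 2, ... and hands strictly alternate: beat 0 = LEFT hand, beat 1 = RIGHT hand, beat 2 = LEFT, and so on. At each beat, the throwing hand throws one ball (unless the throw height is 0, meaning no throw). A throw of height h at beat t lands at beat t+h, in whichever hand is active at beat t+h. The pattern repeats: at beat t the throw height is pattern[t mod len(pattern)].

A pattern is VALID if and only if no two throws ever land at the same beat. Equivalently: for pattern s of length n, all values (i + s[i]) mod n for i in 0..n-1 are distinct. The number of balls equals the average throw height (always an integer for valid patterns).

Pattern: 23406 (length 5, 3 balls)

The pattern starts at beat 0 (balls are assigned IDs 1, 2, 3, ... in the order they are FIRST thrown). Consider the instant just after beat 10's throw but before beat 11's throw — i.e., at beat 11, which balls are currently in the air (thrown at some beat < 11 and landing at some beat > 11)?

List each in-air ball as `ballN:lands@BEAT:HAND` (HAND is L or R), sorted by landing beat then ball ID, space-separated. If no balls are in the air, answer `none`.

Answer: ball2:lands@12:L ball1:lands@15:R

Derivation:
Beat 0 (L): throw ball1 h=2 -> lands@2:L; in-air after throw: [b1@2:L]
Beat 1 (R): throw ball2 h=3 -> lands@4:L; in-air after throw: [b1@2:L b2@4:L]
Beat 2 (L): throw ball1 h=4 -> lands@6:L; in-air after throw: [b2@4:L b1@6:L]
Beat 4 (L): throw ball2 h=6 -> lands@10:L; in-air after throw: [b1@6:L b2@10:L]
Beat 5 (R): throw ball3 h=2 -> lands@7:R; in-air after throw: [b1@6:L b3@7:R b2@10:L]
Beat 6 (L): throw ball1 h=3 -> lands@9:R; in-air after throw: [b3@7:R b1@9:R b2@10:L]
Beat 7 (R): throw ball3 h=4 -> lands@11:R; in-air after throw: [b1@9:R b2@10:L b3@11:R]
Beat 9 (R): throw ball1 h=6 -> lands@15:R; in-air after throw: [b2@10:L b3@11:R b1@15:R]
Beat 10 (L): throw ball2 h=2 -> lands@12:L; in-air after throw: [b3@11:R b2@12:L b1@15:R]
Beat 11 (R): throw ball3 h=3 -> lands@14:L; in-air after throw: [b2@12:L b3@14:L b1@15:R]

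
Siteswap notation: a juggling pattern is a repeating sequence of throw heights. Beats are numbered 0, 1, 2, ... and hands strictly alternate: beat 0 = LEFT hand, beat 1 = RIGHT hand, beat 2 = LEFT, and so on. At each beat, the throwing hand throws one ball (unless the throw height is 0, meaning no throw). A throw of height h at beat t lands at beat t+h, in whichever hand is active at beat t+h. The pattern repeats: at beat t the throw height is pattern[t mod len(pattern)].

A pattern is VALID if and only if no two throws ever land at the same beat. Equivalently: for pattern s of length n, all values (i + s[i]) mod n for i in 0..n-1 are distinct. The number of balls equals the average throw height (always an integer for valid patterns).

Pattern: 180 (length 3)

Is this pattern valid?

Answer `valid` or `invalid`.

i=0: (i + s[i]) mod n = (0 + 1) mod 3 = 1
i=1: (i + s[i]) mod n = (1 + 8) mod 3 = 0
i=2: (i + s[i]) mod n = (2 + 0) mod 3 = 2
Residues: [1, 0, 2], distinct: True

Answer: valid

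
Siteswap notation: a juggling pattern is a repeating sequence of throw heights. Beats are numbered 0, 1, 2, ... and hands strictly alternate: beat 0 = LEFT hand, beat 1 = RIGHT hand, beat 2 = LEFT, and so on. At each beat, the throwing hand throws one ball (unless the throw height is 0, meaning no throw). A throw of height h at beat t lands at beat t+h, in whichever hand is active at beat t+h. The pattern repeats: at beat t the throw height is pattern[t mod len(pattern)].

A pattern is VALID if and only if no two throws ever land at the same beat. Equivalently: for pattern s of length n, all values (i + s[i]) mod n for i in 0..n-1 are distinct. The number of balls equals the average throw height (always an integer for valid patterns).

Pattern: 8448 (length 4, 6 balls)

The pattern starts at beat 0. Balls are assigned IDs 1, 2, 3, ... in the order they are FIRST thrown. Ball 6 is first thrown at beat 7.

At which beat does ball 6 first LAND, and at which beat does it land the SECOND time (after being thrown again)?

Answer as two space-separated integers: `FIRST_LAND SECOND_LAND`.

Beat 0 (L): throw ball1 h=8 -> lands@8:L; in-air after throw: [b1@8:L]
Beat 1 (R): throw ball2 h=4 -> lands@5:R; in-air after throw: [b2@5:R b1@8:L]
Beat 2 (L): throw ball3 h=4 -> lands@6:L; in-air after throw: [b2@5:R b3@6:L b1@8:L]
Beat 3 (R): throw ball4 h=8 -> lands@11:R; in-air after throw: [b2@5:R b3@6:L b1@8:L b4@11:R]
Beat 4 (L): throw ball5 h=8 -> lands@12:L; in-air after throw: [b2@5:R b3@6:L b1@8:L b4@11:R b5@12:L]
Beat 5 (R): throw ball2 h=4 -> lands@9:R; in-air after throw: [b3@6:L b1@8:L b2@9:R b4@11:R b5@12:L]
Beat 6 (L): throw ball3 h=4 -> lands@10:L; in-air after throw: [b1@8:L b2@9:R b3@10:L b4@11:R b5@12:L]
Beat 7 (R): throw ball6 h=8 -> lands@15:R; in-air after throw: [b1@8:L b2@9:R b3@10:L b4@11:R b5@12:L b6@15:R]
Beat 8 (L): throw ball1 h=8 -> lands@16:L; in-air after throw: [b2@9:R b3@10:L b4@11:R b5@12:L b6@15:R b1@16:L]
Beat 9 (R): throw ball2 h=4 -> lands@13:R; in-air after throw: [b3@10:L b4@11:R b5@12:L b2@13:R b6@15:R b1@16:L]
Beat 10 (L): throw ball3 h=4 -> lands@14:L; in-air after throw: [b4@11:R b5@12:L b2@13:R b3@14:L b6@15:R b1@16:L]
Beat 11 (R): throw ball4 h=8 -> lands@19:R; in-air after throw: [b5@12:L b2@13:R b3@14:L b6@15:R b1@16:L b4@19:R]
Beat 12 (L): throw ball5 h=8 -> lands@20:L; in-air after throw: [b2@13:R b3@14:L b6@15:R b1@16:L b4@19:R b5@20:L]
Beat 13 (R): throw ball2 h=4 -> lands@17:R; in-air after throw: [b3@14:L b6@15:R b1@16:L b2@17:R b4@19:R b5@20:L]
Beat 14 (L): throw ball3 h=4 -> lands@18:L; in-air after throw: [b6@15:R b1@16:L b2@17:R b3@18:L b4@19:R b5@20:L]
Beat 15 (R): throw ball6 h=8 -> lands@23:R; in-air after throw: [b1@16:L b2@17:R b3@18:L b4@19:R b5@20:L b6@23:R]
Beat 16 (L): throw ball1 h=8 -> lands@24:L; in-air after throw: [b2@17:R b3@18:L b4@19:R b5@20:L b6@23:R b1@24:L]
Ball 6: thrown@7 h=8 -> first land @15; rethrown@15 h=8 -> second land @23

Answer: 15 23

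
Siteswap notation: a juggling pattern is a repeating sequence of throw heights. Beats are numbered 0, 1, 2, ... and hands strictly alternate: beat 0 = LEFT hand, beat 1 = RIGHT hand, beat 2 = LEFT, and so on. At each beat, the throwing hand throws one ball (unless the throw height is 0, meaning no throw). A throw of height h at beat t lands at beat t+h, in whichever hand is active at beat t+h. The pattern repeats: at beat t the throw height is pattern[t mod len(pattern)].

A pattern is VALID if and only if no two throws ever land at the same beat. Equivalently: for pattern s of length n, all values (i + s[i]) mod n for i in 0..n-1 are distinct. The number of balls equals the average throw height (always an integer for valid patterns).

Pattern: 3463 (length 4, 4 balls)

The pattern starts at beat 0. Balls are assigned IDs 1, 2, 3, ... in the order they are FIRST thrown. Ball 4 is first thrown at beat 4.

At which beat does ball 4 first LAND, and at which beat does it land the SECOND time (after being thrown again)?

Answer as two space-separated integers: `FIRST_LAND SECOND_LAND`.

Answer: 7 10

Derivation:
Beat 0 (L): throw ball1 h=3 -> lands@3:R; in-air after throw: [b1@3:R]
Beat 1 (R): throw ball2 h=4 -> lands@5:R; in-air after throw: [b1@3:R b2@5:R]
Beat 2 (L): throw ball3 h=6 -> lands@8:L; in-air after throw: [b1@3:R b2@5:R b3@8:L]
Beat 3 (R): throw ball1 h=3 -> lands@6:L; in-air after throw: [b2@5:R b1@6:L b3@8:L]
Beat 4 (L): throw ball4 h=3 -> lands@7:R; in-air after throw: [b2@5:R b1@6:L b4@7:R b3@8:L]
Beat 5 (R): throw ball2 h=4 -> lands@9:R; in-air after throw: [b1@6:L b4@7:R b3@8:L b2@9:R]
Beat 6 (L): throw ball1 h=6 -> lands@12:L; in-air after throw: [b4@7:R b3@8:L b2@9:R b1@12:L]
Beat 7 (R): throw ball4 h=3 -> lands@10:L; in-air after throw: [b3@8:L b2@9:R b4@10:L b1@12:L]
Beat 8 (L): throw ball3 h=3 -> lands@11:R; in-air after throw: [b2@9:R b4@10:L b3@11:R b1@12:L]
Beat 9 (R): throw ball2 h=4 -> lands@13:R; in-air after throw: [b4@10:L b3@11:R b1@12:L b2@13:R]
Beat 10 (L): throw ball4 h=6 -> lands@16:L; in-air after throw: [b3@11:R b1@12:L b2@13:R b4@16:L]
Ball 4: thrown@4 h=3 -> first land @7; rethrown@7 h=3 -> second land @10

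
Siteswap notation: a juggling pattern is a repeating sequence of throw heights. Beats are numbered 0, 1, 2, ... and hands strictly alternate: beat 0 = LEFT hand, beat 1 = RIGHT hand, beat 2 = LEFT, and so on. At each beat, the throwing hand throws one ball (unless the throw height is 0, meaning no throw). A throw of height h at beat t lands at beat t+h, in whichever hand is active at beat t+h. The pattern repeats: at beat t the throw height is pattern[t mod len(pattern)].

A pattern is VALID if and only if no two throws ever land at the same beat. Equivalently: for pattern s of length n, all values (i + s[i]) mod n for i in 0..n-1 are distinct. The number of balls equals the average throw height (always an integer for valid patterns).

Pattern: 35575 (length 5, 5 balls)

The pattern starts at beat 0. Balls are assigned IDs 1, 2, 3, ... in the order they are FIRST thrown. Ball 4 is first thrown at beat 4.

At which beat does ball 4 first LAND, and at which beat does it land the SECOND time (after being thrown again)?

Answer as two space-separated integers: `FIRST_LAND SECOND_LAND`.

Answer: 9 14

Derivation:
Beat 0 (L): throw ball1 h=3 -> lands@3:R; in-air after throw: [b1@3:R]
Beat 1 (R): throw ball2 h=5 -> lands@6:L; in-air after throw: [b1@3:R b2@6:L]
Beat 2 (L): throw ball3 h=5 -> lands@7:R; in-air after throw: [b1@3:R b2@6:L b3@7:R]
Beat 3 (R): throw ball1 h=7 -> lands@10:L; in-air after throw: [b2@6:L b3@7:R b1@10:L]
Beat 4 (L): throw ball4 h=5 -> lands@9:R; in-air after throw: [b2@6:L b3@7:R b4@9:R b1@10:L]
Beat 5 (R): throw ball5 h=3 -> lands@8:L; in-air after throw: [b2@6:L b3@7:R b5@8:L b4@9:R b1@10:L]
Beat 6 (L): throw ball2 h=5 -> lands@11:R; in-air after throw: [b3@7:R b5@8:L b4@9:R b1@10:L b2@11:R]
Beat 7 (R): throw ball3 h=5 -> lands@12:L; in-air after throw: [b5@8:L b4@9:R b1@10:L b2@11:R b3@12:L]
Beat 8 (L): throw ball5 h=7 -> lands@15:R; in-air after throw: [b4@9:R b1@10:L b2@11:R b3@12:L b5@15:R]
Beat 9 (R): throw ball4 h=5 -> lands@14:L; in-air after throw: [b1@10:L b2@11:R b3@12:L b4@14:L b5@15:R]
Beat 10 (L): throw ball1 h=3 -> lands@13:R; in-air after throw: [b2@11:R b3@12:L b1@13:R b4@14:L b5@15:R]
Beat 11 (R): throw ball2 h=5 -> lands@16:L; in-air after throw: [b3@12:L b1@13:R b4@14:L b5@15:R b2@16:L]
Beat 12 (L): throw ball3 h=5 -> lands@17:R; in-air after throw: [b1@13:R b4@14:L b5@15:R b2@16:L b3@17:R]
Beat 13 (R): throw ball1 h=7 -> lands@20:L; in-air after throw: [b4@14:L b5@15:R b2@16:L b3@17:R b1@20:L]
Beat 14 (L): throw ball4 h=5 -> lands@19:R; in-air after throw: [b5@15:R b2@16:L b3@17:R b4@19:R b1@20:L]
Ball 4: thrown@4 h=5 -> first land @9; rethrown@9 h=5 -> second land @14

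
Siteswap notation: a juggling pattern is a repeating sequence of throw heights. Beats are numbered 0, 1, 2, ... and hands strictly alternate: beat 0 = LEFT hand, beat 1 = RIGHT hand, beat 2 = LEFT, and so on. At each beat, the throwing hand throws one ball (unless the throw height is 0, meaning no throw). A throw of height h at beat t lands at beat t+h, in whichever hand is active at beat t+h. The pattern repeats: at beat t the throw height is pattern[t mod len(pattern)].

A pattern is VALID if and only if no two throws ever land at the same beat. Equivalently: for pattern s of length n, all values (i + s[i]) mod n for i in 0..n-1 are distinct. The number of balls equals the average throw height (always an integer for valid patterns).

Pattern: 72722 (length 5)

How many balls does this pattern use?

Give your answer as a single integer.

Pattern = [7, 2, 7, 2, 2], length n = 5
  position 0: throw height = 7, running sum = 7
  position 1: throw height = 2, running sum = 9
  position 2: throw height = 7, running sum = 16
  position 3: throw height = 2, running sum = 18
  position 4: throw height = 2, running sum = 20
Total sum = 20; balls = sum / n = 20 / 5 = 4

Answer: 4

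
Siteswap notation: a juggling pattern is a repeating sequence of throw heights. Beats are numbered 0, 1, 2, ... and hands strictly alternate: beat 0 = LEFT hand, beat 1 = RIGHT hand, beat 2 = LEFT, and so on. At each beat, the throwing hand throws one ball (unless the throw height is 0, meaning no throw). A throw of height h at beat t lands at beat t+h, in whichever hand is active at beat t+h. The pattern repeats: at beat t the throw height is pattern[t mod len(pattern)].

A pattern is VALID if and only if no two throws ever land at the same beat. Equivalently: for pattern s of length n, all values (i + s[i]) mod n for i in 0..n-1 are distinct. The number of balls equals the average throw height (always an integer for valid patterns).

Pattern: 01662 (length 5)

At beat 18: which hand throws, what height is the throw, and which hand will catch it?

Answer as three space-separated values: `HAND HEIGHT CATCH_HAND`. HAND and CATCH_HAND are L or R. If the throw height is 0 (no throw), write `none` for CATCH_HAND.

Answer: L 6 L

Derivation:
Beat 18: 18 mod 2 = 0, so hand = L
Throw height = pattern[18 mod 5] = pattern[3] = 6
Lands at beat 18+6=24, 24 mod 2 = 0, so catch hand = L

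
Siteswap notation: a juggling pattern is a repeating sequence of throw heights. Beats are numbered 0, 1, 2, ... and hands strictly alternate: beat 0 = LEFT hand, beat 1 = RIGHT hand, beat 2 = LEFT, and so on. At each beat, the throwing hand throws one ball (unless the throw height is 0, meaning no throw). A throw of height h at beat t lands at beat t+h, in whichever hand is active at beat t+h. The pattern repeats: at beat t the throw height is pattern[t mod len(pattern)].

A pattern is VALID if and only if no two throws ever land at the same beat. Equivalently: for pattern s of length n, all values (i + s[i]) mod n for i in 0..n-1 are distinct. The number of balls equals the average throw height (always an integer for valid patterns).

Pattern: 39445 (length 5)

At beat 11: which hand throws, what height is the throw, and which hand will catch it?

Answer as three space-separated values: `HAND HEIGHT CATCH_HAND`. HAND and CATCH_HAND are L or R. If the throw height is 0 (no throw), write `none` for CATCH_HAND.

Beat 11: 11 mod 2 = 1, so hand = R
Throw height = pattern[11 mod 5] = pattern[1] = 9
Lands at beat 11+9=20, 20 mod 2 = 0, so catch hand = L

Answer: R 9 L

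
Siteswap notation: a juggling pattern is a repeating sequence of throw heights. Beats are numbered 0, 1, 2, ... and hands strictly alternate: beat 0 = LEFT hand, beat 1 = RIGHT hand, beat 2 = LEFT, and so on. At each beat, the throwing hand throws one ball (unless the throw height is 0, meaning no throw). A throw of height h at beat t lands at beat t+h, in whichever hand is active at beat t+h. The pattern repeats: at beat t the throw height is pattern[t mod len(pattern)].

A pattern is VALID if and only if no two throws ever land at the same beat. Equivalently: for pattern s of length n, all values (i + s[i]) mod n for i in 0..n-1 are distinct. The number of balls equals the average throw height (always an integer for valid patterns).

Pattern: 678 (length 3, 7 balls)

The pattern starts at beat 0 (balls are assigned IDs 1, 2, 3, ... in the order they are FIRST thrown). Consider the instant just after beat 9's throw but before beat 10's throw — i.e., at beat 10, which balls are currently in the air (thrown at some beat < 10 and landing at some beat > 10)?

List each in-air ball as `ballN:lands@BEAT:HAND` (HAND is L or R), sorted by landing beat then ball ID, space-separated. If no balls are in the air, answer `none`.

Beat 0 (L): throw ball1 h=6 -> lands@6:L; in-air after throw: [b1@6:L]
Beat 1 (R): throw ball2 h=7 -> lands@8:L; in-air after throw: [b1@6:L b2@8:L]
Beat 2 (L): throw ball3 h=8 -> lands@10:L; in-air after throw: [b1@6:L b2@8:L b3@10:L]
Beat 3 (R): throw ball4 h=6 -> lands@9:R; in-air after throw: [b1@6:L b2@8:L b4@9:R b3@10:L]
Beat 4 (L): throw ball5 h=7 -> lands@11:R; in-air after throw: [b1@6:L b2@8:L b4@9:R b3@10:L b5@11:R]
Beat 5 (R): throw ball6 h=8 -> lands@13:R; in-air after throw: [b1@6:L b2@8:L b4@9:R b3@10:L b5@11:R b6@13:R]
Beat 6 (L): throw ball1 h=6 -> lands@12:L; in-air after throw: [b2@8:L b4@9:R b3@10:L b5@11:R b1@12:L b6@13:R]
Beat 7 (R): throw ball7 h=7 -> lands@14:L; in-air after throw: [b2@8:L b4@9:R b3@10:L b5@11:R b1@12:L b6@13:R b7@14:L]
Beat 8 (L): throw ball2 h=8 -> lands@16:L; in-air after throw: [b4@9:R b3@10:L b5@11:R b1@12:L b6@13:R b7@14:L b2@16:L]
Beat 9 (R): throw ball4 h=6 -> lands@15:R; in-air after throw: [b3@10:L b5@11:R b1@12:L b6@13:R b7@14:L b4@15:R b2@16:L]
Beat 10 (L): throw ball3 h=7 -> lands@17:R; in-air after throw: [b5@11:R b1@12:L b6@13:R b7@14:L b4@15:R b2@16:L b3@17:R]

Answer: ball5:lands@11:R ball1:lands@12:L ball6:lands@13:R ball7:lands@14:L ball4:lands@15:R ball2:lands@16:L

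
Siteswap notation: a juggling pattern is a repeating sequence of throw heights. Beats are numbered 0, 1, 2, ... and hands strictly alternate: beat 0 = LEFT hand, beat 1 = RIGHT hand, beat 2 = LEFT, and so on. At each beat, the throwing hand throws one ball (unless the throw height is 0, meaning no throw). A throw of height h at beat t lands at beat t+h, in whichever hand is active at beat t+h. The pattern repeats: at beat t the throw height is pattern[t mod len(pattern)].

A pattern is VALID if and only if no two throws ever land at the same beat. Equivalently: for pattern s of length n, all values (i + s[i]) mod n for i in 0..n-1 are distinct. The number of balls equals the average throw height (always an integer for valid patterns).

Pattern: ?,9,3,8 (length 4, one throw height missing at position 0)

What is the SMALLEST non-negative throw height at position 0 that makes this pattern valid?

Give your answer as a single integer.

Answer: 0

Derivation:
i=0: s[i]=? (unknown)
i=1: (1 + 9) mod 4 = 2
i=2: (2 + 3) mod 4 = 1
i=3: (3 + 8) mod 4 = 3
Known residues: [1, 2, 3]; need a permutation of 0..3, so missing residue r = 0
Need (0 + s) mod 4 = 0; smallest s = (0 - 0) mod 4 = 0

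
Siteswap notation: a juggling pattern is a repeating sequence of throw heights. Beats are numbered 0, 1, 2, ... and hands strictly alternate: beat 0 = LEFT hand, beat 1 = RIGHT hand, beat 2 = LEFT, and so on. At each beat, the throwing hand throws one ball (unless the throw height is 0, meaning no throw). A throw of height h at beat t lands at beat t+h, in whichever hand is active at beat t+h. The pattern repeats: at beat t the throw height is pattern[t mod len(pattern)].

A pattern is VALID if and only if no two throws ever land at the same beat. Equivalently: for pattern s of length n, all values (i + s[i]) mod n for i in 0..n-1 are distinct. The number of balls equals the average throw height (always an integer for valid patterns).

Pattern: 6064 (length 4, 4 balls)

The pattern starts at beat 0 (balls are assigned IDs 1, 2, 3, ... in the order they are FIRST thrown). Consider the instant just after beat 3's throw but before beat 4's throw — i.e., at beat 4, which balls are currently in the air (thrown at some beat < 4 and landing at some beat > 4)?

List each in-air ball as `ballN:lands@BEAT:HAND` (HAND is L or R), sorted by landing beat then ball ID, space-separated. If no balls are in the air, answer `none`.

Beat 0 (L): throw ball1 h=6 -> lands@6:L; in-air after throw: [b1@6:L]
Beat 2 (L): throw ball2 h=6 -> lands@8:L; in-air after throw: [b1@6:L b2@8:L]
Beat 3 (R): throw ball3 h=4 -> lands@7:R; in-air after throw: [b1@6:L b3@7:R b2@8:L]
Beat 4 (L): throw ball4 h=6 -> lands@10:L; in-air after throw: [b1@6:L b3@7:R b2@8:L b4@10:L]

Answer: ball1:lands@6:L ball3:lands@7:R ball2:lands@8:L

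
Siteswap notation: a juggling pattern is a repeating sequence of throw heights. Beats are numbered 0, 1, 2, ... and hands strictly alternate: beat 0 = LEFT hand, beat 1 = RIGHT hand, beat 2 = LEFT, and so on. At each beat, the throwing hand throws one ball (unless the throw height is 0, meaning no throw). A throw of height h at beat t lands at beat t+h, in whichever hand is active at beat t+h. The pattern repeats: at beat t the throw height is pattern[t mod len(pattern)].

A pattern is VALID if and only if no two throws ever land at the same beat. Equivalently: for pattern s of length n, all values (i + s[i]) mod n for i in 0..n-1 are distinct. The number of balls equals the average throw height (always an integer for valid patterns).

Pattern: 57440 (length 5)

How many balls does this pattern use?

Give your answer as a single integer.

Pattern = [5, 7, 4, 4, 0], length n = 5
  position 0: throw height = 5, running sum = 5
  position 1: throw height = 7, running sum = 12
  position 2: throw height = 4, running sum = 16
  position 3: throw height = 4, running sum = 20
  position 4: throw height = 0, running sum = 20
Total sum = 20; balls = sum / n = 20 / 5 = 4

Answer: 4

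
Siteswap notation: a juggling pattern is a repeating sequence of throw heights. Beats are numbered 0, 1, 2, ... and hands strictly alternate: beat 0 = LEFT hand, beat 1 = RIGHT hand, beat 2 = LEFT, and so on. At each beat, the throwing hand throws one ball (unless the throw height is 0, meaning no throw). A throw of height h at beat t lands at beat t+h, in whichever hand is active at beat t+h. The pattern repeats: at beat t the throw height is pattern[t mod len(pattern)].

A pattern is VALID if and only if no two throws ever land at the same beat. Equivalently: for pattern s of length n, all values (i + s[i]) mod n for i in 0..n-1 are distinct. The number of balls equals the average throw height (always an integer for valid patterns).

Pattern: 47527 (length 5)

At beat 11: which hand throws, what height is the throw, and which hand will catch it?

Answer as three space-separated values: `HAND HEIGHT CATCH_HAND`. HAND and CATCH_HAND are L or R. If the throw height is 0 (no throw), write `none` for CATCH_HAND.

Beat 11: 11 mod 2 = 1, so hand = R
Throw height = pattern[11 mod 5] = pattern[1] = 7
Lands at beat 11+7=18, 18 mod 2 = 0, so catch hand = L

Answer: R 7 L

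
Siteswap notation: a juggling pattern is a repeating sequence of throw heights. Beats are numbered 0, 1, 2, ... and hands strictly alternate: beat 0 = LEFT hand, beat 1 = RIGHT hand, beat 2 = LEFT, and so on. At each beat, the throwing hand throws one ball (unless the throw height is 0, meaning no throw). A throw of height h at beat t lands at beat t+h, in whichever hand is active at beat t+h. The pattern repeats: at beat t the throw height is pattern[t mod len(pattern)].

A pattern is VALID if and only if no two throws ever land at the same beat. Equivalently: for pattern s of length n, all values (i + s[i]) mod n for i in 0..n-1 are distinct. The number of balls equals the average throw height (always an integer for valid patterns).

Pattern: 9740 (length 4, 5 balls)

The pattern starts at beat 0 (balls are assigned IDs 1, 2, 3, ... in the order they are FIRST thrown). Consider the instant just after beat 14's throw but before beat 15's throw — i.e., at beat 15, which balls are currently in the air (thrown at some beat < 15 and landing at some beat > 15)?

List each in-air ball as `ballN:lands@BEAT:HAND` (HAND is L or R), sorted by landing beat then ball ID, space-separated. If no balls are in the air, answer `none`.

Answer: ball1:lands@16:L ball2:lands@17:R ball3:lands@18:L ball4:lands@20:L ball5:lands@21:R

Derivation:
Beat 0 (L): throw ball1 h=9 -> lands@9:R; in-air after throw: [b1@9:R]
Beat 1 (R): throw ball2 h=7 -> lands@8:L; in-air after throw: [b2@8:L b1@9:R]
Beat 2 (L): throw ball3 h=4 -> lands@6:L; in-air after throw: [b3@6:L b2@8:L b1@9:R]
Beat 4 (L): throw ball4 h=9 -> lands@13:R; in-air after throw: [b3@6:L b2@8:L b1@9:R b4@13:R]
Beat 5 (R): throw ball5 h=7 -> lands@12:L; in-air after throw: [b3@6:L b2@8:L b1@9:R b5@12:L b4@13:R]
Beat 6 (L): throw ball3 h=4 -> lands@10:L; in-air after throw: [b2@8:L b1@9:R b3@10:L b5@12:L b4@13:R]
Beat 8 (L): throw ball2 h=9 -> lands@17:R; in-air after throw: [b1@9:R b3@10:L b5@12:L b4@13:R b2@17:R]
Beat 9 (R): throw ball1 h=7 -> lands@16:L; in-air after throw: [b3@10:L b5@12:L b4@13:R b1@16:L b2@17:R]
Beat 10 (L): throw ball3 h=4 -> lands@14:L; in-air after throw: [b5@12:L b4@13:R b3@14:L b1@16:L b2@17:R]
Beat 12 (L): throw ball5 h=9 -> lands@21:R; in-air after throw: [b4@13:R b3@14:L b1@16:L b2@17:R b5@21:R]
Beat 13 (R): throw ball4 h=7 -> lands@20:L; in-air after throw: [b3@14:L b1@16:L b2@17:R b4@20:L b5@21:R]
Beat 14 (L): throw ball3 h=4 -> lands@18:L; in-air after throw: [b1@16:L b2@17:R b3@18:L b4@20:L b5@21:R]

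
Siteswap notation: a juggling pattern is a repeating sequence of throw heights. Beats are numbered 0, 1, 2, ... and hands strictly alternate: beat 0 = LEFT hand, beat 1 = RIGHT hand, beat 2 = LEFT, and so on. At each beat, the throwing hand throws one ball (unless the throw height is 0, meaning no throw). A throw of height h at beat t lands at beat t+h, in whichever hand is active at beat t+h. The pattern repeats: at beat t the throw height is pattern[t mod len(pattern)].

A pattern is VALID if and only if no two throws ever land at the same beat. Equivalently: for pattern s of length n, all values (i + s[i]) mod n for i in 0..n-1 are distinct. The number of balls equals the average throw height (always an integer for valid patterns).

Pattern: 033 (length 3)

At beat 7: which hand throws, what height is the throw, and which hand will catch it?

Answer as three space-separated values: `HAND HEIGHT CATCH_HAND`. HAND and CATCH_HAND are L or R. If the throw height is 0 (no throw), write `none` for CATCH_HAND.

Answer: R 3 L

Derivation:
Beat 7: 7 mod 2 = 1, so hand = R
Throw height = pattern[7 mod 3] = pattern[1] = 3
Lands at beat 7+3=10, 10 mod 2 = 0, so catch hand = L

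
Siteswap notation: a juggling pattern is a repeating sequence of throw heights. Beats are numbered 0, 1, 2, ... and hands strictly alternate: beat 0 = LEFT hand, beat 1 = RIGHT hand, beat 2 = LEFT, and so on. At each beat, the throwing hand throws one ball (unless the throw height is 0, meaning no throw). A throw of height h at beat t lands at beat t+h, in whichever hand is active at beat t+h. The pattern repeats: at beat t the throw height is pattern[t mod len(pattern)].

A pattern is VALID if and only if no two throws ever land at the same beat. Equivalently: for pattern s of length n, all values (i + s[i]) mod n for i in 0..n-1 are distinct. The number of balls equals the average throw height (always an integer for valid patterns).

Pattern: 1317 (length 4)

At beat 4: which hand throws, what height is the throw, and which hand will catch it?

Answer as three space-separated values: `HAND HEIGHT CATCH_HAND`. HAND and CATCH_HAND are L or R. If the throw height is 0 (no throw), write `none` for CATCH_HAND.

Answer: L 1 R

Derivation:
Beat 4: 4 mod 2 = 0, so hand = L
Throw height = pattern[4 mod 4] = pattern[0] = 1
Lands at beat 4+1=5, 5 mod 2 = 1, so catch hand = R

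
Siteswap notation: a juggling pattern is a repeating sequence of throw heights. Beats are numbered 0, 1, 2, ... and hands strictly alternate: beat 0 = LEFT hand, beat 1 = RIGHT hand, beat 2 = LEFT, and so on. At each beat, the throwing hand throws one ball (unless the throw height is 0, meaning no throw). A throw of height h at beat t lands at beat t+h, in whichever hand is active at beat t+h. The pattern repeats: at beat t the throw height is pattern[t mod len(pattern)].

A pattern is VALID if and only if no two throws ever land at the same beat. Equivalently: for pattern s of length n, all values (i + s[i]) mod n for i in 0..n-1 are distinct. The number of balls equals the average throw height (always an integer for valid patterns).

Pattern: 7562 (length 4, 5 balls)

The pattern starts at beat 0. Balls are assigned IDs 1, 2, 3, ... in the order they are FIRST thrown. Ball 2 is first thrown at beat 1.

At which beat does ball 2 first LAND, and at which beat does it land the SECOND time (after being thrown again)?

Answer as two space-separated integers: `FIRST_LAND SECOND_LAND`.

Answer: 6 12

Derivation:
Beat 0 (L): throw ball1 h=7 -> lands@7:R; in-air after throw: [b1@7:R]
Beat 1 (R): throw ball2 h=5 -> lands@6:L; in-air after throw: [b2@6:L b1@7:R]
Beat 2 (L): throw ball3 h=6 -> lands@8:L; in-air after throw: [b2@6:L b1@7:R b3@8:L]
Beat 3 (R): throw ball4 h=2 -> lands@5:R; in-air after throw: [b4@5:R b2@6:L b1@7:R b3@8:L]
Beat 4 (L): throw ball5 h=7 -> lands@11:R; in-air after throw: [b4@5:R b2@6:L b1@7:R b3@8:L b5@11:R]
Beat 5 (R): throw ball4 h=5 -> lands@10:L; in-air after throw: [b2@6:L b1@7:R b3@8:L b4@10:L b5@11:R]
Beat 6 (L): throw ball2 h=6 -> lands@12:L; in-air after throw: [b1@7:R b3@8:L b4@10:L b5@11:R b2@12:L]
Beat 7 (R): throw ball1 h=2 -> lands@9:R; in-air after throw: [b3@8:L b1@9:R b4@10:L b5@11:R b2@12:L]
Beat 8 (L): throw ball3 h=7 -> lands@15:R; in-air after throw: [b1@9:R b4@10:L b5@11:R b2@12:L b3@15:R]
Beat 9 (R): throw ball1 h=5 -> lands@14:L; in-air after throw: [b4@10:L b5@11:R b2@12:L b1@14:L b3@15:R]
Beat 10 (L): throw ball4 h=6 -> lands@16:L; in-air after throw: [b5@11:R b2@12:L b1@14:L b3@15:R b4@16:L]
Beat 11 (R): throw ball5 h=2 -> lands@13:R; in-air after throw: [b2@12:L b5@13:R b1@14:L b3@15:R b4@16:L]
Beat 12 (L): throw ball2 h=7 -> lands@19:R; in-air after throw: [b5@13:R b1@14:L b3@15:R b4@16:L b2@19:R]
Ball 2: thrown@1 h=5 -> first land @6; rethrown@6 h=6 -> second land @12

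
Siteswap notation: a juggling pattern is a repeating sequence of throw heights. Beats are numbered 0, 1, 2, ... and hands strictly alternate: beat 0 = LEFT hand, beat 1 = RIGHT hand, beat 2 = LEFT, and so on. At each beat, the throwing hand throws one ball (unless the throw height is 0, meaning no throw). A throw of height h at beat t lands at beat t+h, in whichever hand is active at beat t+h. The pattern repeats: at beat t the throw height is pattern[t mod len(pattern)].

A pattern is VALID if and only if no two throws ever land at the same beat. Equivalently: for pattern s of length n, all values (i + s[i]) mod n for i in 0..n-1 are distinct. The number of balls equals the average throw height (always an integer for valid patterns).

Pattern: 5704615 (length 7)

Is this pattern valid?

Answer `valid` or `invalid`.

i=0: (i + s[i]) mod n = (0 + 5) mod 7 = 5
i=1: (i + s[i]) mod n = (1 + 7) mod 7 = 1
i=2: (i + s[i]) mod n = (2 + 0) mod 7 = 2
i=3: (i + s[i]) mod n = (3 + 4) mod 7 = 0
i=4: (i + s[i]) mod n = (4 + 6) mod 7 = 3
i=5: (i + s[i]) mod n = (5 + 1) mod 7 = 6
i=6: (i + s[i]) mod n = (6 + 5) mod 7 = 4
Residues: [5, 1, 2, 0, 3, 6, 4], distinct: True

Answer: valid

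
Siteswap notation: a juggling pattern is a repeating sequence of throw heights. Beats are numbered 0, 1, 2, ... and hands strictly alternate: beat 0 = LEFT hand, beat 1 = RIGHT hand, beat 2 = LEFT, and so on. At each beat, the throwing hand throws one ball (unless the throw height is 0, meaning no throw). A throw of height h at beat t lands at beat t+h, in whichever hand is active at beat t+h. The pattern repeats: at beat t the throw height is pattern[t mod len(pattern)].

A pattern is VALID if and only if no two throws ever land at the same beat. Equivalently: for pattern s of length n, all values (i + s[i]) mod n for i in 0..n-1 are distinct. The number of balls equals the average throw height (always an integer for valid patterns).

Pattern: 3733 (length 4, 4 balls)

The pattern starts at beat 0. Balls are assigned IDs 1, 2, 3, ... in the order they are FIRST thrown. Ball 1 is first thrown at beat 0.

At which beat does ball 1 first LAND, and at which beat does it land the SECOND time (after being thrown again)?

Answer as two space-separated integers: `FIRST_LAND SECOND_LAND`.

Answer: 3 6

Derivation:
Beat 0 (L): throw ball1 h=3 -> lands@3:R; in-air after throw: [b1@3:R]
Beat 1 (R): throw ball2 h=7 -> lands@8:L; in-air after throw: [b1@3:R b2@8:L]
Beat 2 (L): throw ball3 h=3 -> lands@5:R; in-air after throw: [b1@3:R b3@5:R b2@8:L]
Beat 3 (R): throw ball1 h=3 -> lands@6:L; in-air after throw: [b3@5:R b1@6:L b2@8:L]
Beat 4 (L): throw ball4 h=3 -> lands@7:R; in-air after throw: [b3@5:R b1@6:L b4@7:R b2@8:L]
Beat 5 (R): throw ball3 h=7 -> lands@12:L; in-air after throw: [b1@6:L b4@7:R b2@8:L b3@12:L]
Beat 6 (L): throw ball1 h=3 -> lands@9:R; in-air after throw: [b4@7:R b2@8:L b1@9:R b3@12:L]
Ball 1: thrown@0 h=3 -> first land @3; rethrown@3 h=3 -> second land @6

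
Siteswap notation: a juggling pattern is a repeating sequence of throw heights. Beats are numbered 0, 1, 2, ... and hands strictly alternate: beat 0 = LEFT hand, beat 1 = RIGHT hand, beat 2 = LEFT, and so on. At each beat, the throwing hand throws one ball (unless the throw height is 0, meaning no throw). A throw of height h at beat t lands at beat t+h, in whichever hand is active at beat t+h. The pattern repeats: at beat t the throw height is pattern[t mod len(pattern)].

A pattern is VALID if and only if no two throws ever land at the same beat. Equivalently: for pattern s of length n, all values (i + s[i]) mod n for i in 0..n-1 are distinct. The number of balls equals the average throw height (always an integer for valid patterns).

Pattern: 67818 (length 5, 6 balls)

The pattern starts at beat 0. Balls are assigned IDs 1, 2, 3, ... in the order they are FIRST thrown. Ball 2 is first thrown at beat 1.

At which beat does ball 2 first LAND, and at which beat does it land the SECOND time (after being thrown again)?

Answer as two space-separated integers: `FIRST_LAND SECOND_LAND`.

Answer: 8 9

Derivation:
Beat 0 (L): throw ball1 h=6 -> lands@6:L; in-air after throw: [b1@6:L]
Beat 1 (R): throw ball2 h=7 -> lands@8:L; in-air after throw: [b1@6:L b2@8:L]
Beat 2 (L): throw ball3 h=8 -> lands@10:L; in-air after throw: [b1@6:L b2@8:L b3@10:L]
Beat 3 (R): throw ball4 h=1 -> lands@4:L; in-air after throw: [b4@4:L b1@6:L b2@8:L b3@10:L]
Beat 4 (L): throw ball4 h=8 -> lands@12:L; in-air after throw: [b1@6:L b2@8:L b3@10:L b4@12:L]
Beat 5 (R): throw ball5 h=6 -> lands@11:R; in-air after throw: [b1@6:L b2@8:L b3@10:L b5@11:R b4@12:L]
Beat 6 (L): throw ball1 h=7 -> lands@13:R; in-air after throw: [b2@8:L b3@10:L b5@11:R b4@12:L b1@13:R]
Beat 7 (R): throw ball6 h=8 -> lands@15:R; in-air after throw: [b2@8:L b3@10:L b5@11:R b4@12:L b1@13:R b6@15:R]
Beat 8 (L): throw ball2 h=1 -> lands@9:R; in-air after throw: [b2@9:R b3@10:L b5@11:R b4@12:L b1@13:R b6@15:R]
Beat 9 (R): throw ball2 h=8 -> lands@17:R; in-air after throw: [b3@10:L b5@11:R b4@12:L b1@13:R b6@15:R b2@17:R]
Ball 2: thrown@1 h=7 -> first land @8; rethrown@8 h=1 -> second land @9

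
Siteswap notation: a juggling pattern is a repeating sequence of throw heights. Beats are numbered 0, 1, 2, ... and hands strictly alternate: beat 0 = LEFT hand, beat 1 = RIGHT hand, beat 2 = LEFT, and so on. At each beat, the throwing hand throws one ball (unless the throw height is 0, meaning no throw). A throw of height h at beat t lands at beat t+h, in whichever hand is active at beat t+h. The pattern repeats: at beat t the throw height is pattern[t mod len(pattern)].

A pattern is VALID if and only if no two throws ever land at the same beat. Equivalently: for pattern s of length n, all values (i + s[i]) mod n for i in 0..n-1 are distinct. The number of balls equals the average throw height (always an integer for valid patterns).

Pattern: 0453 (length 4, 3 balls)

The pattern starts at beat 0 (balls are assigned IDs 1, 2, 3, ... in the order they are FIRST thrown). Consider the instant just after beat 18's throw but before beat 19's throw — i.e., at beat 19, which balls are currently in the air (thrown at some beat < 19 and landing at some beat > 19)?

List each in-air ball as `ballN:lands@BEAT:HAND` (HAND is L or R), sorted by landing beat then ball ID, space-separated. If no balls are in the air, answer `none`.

Answer: ball1:lands@21:R ball2:lands@23:R

Derivation:
Beat 1 (R): throw ball1 h=4 -> lands@5:R; in-air after throw: [b1@5:R]
Beat 2 (L): throw ball2 h=5 -> lands@7:R; in-air after throw: [b1@5:R b2@7:R]
Beat 3 (R): throw ball3 h=3 -> lands@6:L; in-air after throw: [b1@5:R b3@6:L b2@7:R]
Beat 5 (R): throw ball1 h=4 -> lands@9:R; in-air after throw: [b3@6:L b2@7:R b1@9:R]
Beat 6 (L): throw ball3 h=5 -> lands@11:R; in-air after throw: [b2@7:R b1@9:R b3@11:R]
Beat 7 (R): throw ball2 h=3 -> lands@10:L; in-air after throw: [b1@9:R b2@10:L b3@11:R]
Beat 9 (R): throw ball1 h=4 -> lands@13:R; in-air after throw: [b2@10:L b3@11:R b1@13:R]
Beat 10 (L): throw ball2 h=5 -> lands@15:R; in-air after throw: [b3@11:R b1@13:R b2@15:R]
Beat 11 (R): throw ball3 h=3 -> lands@14:L; in-air after throw: [b1@13:R b3@14:L b2@15:R]
Beat 13 (R): throw ball1 h=4 -> lands@17:R; in-air after throw: [b3@14:L b2@15:R b1@17:R]
Beat 14 (L): throw ball3 h=5 -> lands@19:R; in-air after throw: [b2@15:R b1@17:R b3@19:R]
Beat 15 (R): throw ball2 h=3 -> lands@18:L; in-air after throw: [b1@17:R b2@18:L b3@19:R]
Beat 17 (R): throw ball1 h=4 -> lands@21:R; in-air after throw: [b2@18:L b3@19:R b1@21:R]
Beat 18 (L): throw ball2 h=5 -> lands@23:R; in-air after throw: [b3@19:R b1@21:R b2@23:R]
Beat 19 (R): throw ball3 h=3 -> lands@22:L; in-air after throw: [b1@21:R b3@22:L b2@23:R]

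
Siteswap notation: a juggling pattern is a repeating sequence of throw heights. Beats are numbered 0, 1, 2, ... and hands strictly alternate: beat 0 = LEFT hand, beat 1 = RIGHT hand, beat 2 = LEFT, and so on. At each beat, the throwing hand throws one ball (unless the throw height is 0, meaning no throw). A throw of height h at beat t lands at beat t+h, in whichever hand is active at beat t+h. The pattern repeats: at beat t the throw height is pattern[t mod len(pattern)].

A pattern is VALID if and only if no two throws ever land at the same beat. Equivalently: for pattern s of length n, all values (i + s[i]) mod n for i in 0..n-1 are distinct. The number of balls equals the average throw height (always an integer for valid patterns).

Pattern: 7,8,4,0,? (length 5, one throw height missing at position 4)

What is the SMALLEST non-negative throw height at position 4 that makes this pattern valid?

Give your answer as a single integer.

Answer: 1

Derivation:
i=0: (0 + 7) mod 5 = 2
i=1: (1 + 8) mod 5 = 4
i=2: (2 + 4) mod 5 = 1
i=3: (3 + 0) mod 5 = 3
i=4: s[i]=? (unknown)
Known residues: [1, 2, 3, 4]; need a permutation of 0..4, so missing residue r = 0
Need (4 + s) mod 5 = 0; smallest s = (0 - 4) mod 5 = 1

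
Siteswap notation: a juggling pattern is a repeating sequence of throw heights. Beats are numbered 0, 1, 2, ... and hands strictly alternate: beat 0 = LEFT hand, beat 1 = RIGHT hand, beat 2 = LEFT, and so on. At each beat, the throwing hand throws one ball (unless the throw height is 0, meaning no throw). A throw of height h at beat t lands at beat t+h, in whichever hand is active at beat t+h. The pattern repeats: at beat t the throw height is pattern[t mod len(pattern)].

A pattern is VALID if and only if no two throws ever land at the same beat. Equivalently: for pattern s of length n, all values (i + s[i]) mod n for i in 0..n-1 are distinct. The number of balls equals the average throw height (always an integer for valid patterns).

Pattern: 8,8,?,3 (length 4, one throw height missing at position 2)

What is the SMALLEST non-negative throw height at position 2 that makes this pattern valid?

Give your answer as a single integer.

Answer: 1

Derivation:
i=0: (0 + 8) mod 4 = 0
i=1: (1 + 8) mod 4 = 1
i=2: s[i]=? (unknown)
i=3: (3 + 3) mod 4 = 2
Known residues: [0, 1, 2]; need a permutation of 0..3, so missing residue r = 3
Need (2 + s) mod 4 = 3; smallest s = (3 - 2) mod 4 = 1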